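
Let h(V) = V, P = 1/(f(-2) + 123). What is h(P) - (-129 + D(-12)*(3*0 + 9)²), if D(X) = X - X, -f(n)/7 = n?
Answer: 17674/137 ≈ 129.01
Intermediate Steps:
f(n) = -7*n
D(X) = 0
P = 1/137 (P = 1/(-7*(-2) + 123) = 1/(14 + 123) = 1/137 ≈ 0.0072993)
h(P) - (-129 + D(-12)*(3*0 + 9)²) = 1/137 - (-129 + 0*(3*0 + 9)²) = 1/137 - (-129 + 0*(0 + 9)²) = 1/137 - (-129 + 0*9²) = 1/137 - (-129 + 0*81) = 1/137 - (-129 + 0) = 1/137 - 1*(-129) = 1/137 + 129 = 17674/137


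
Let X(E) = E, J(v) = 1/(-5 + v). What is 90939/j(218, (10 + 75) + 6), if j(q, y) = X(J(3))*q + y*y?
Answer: 30313/2724 ≈ 11.128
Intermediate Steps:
j(q, y) = y² - q/2 (j(q, y) = q/(-5 + 3) + y*y = q/(-2) + y² = -q/2 + y² = y² - q/2)
90939/j(218, (10 + 75) + 6) = 90939/(((10 + 75) + 6)² - ½*218) = 90939/((85 + 6)² - 109) = 90939/(91² - 109) = 90939/(8281 - 109) = 90939/8172 = 90939*(1/8172) = 30313/2724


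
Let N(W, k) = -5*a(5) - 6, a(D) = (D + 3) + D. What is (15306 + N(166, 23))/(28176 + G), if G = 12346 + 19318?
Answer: 277/1088 ≈ 0.25460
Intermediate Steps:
G = 31664
a(D) = 3 + 2*D (a(D) = (3 + D) + D = 3 + 2*D)
N(W, k) = -71 (N(W, k) = -5*(3 + 2*5) - 6 = -5*(3 + 10) - 6 = -5*13 - 6 = -65 - 6 = -71)
(15306 + N(166, 23))/(28176 + G) = (15306 - 71)/(28176 + 31664) = 15235/59840 = 15235*(1/59840) = 277/1088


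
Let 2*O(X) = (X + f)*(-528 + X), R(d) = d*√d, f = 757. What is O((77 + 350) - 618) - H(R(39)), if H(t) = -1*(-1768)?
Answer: -205245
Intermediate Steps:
R(d) = d^(3/2)
H(t) = 1768
O(X) = (-528 + X)*(757 + X)/2 (O(X) = ((X + 757)*(-528 + X))/2 = ((757 + X)*(-528 + X))/2 = ((-528 + X)*(757 + X))/2 = (-528 + X)*(757 + X)/2)
O((77 + 350) - 618) - H(R(39)) = (-199848 + ((77 + 350) - 618)²/2 + 229*((77 + 350) - 618)/2) - 1*1768 = (-199848 + (427 - 618)²/2 + 229*(427 - 618)/2) - 1768 = (-199848 + (½)*(-191)² + (229/2)*(-191)) - 1768 = (-199848 + (½)*36481 - 43739/2) - 1768 = (-199848 + 36481/2 - 43739/2) - 1768 = -203477 - 1768 = -205245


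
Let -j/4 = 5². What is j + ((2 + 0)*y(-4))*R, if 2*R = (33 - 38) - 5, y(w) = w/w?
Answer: -110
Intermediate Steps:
y(w) = 1
R = -5 (R = ((33 - 38) - 5)/2 = (-5 - 5)/2 = (½)*(-10) = -5)
j = -100 (j = -4*5² = -4*25 = -100)
j + ((2 + 0)*y(-4))*R = -100 + ((2 + 0)*1)*(-5) = -100 + (2*1)*(-5) = -100 + 2*(-5) = -100 - 10 = -110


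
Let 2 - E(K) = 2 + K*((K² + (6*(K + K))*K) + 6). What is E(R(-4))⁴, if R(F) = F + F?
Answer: 2019928619155456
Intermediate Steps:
R(F) = 2*F
E(K) = -K*(6 + 13*K²) (E(K) = 2 - (2 + K*((K² + (6*(K + K))*K) + 6)) = 2 - (2 + K*((K² + (6*(2*K))*K) + 6)) = 2 - (2 + K*((K² + (12*K)*K) + 6)) = 2 - (2 + K*((K² + 12*K²) + 6)) = 2 - (2 + K*(13*K² + 6)) = 2 - (2 + K*(6 + 13*K²)) = 2 + (-2 - K*(6 + 13*K²)) = -K*(6 + 13*K²))
E(R(-4))⁴ = (-2*(-4)*(6 + 13*(2*(-4))²))⁴ = (-1*(-8)*(6 + 13*(-8)²))⁴ = (-1*(-8)*(6 + 13*64))⁴ = (-1*(-8)*(6 + 832))⁴ = (-1*(-8)*838)⁴ = 6704⁴ = 2019928619155456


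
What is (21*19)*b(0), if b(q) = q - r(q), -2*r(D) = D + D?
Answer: 0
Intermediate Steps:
r(D) = -D (r(D) = -(D + D)/2 = -D)
b(q) = 2*q (b(q) = q - (-1)*q = q + q = 2*q)
(21*19)*b(0) = (21*19)*(2*0) = 399*0 = 0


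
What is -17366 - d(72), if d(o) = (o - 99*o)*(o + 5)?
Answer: 525946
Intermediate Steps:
d(o) = -98*o*(5 + o) (d(o) = (-98*o)*(5 + o) = -98*o*(5 + o))
-17366 - d(72) = -17366 - (-98)*72*(5 + 72) = -17366 - (-98)*72*77 = -17366 - 1*(-543312) = -17366 + 543312 = 525946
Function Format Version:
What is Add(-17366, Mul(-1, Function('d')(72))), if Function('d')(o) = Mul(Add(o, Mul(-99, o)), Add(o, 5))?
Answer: 525946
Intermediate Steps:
Function('d')(o) = Mul(-98, o, Add(5, o)) (Function('d')(o) = Mul(Mul(-98, o), Add(5, o)) = Mul(-98, o, Add(5, o)))
Add(-17366, Mul(-1, Function('d')(72))) = Add(-17366, Mul(-1, Mul(-98, 72, Add(5, 72)))) = Add(-17366, Mul(-1, Mul(-98, 72, 77))) = Add(-17366, Mul(-1, -543312)) = Add(-17366, 543312) = 525946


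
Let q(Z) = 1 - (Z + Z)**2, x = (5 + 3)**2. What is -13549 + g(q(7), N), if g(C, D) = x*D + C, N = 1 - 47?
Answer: -16688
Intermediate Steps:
x = 64 (x = 8**2 = 64)
q(Z) = 1 - 4*Z**2 (q(Z) = 1 - (2*Z)**2 = 1 - 4*Z**2)
N = -46
g(C, D) = C + 64*D (g(C, D) = 64*D + C = C + 64*D)
-13549 + g(q(7), N) = -13549 + ((1 - 4*7**2) + 64*(-46)) = -13549 + ((1 - 4*49) - 2944) = -13549 + ((1 - 196) - 2944) = -13549 + (-195 - 2944) = -13549 - 3139 = -16688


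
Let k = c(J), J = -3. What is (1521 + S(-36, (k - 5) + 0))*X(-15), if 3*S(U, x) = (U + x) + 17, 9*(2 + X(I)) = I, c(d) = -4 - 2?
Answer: -16621/3 ≈ -5540.3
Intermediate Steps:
c(d) = -6
X(I) = -2 + I/9
k = -6
S(U, x) = 17/3 + U/3 + x/3 (S(U, x) = ((U + x) + 17)/3 = (17 + U + x)/3 = 17/3 + U/3 + x/3)
(1521 + S(-36, (k - 5) + 0))*X(-15) = (1521 + (17/3 + (⅓)*(-36) + ((-6 - 5) + 0)/3))*(-2 + (⅑)*(-15)) = (1521 + (17/3 - 12 + (-11 + 0)/3))*(-2 - 5/3) = (1521 + (17/3 - 12 + (⅓)*(-11)))*(-11/3) = (1521 + (17/3 - 12 - 11/3))*(-11/3) = (1521 - 10)*(-11/3) = 1511*(-11/3) = -16621/3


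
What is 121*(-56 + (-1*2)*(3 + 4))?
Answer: -8470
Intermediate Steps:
121*(-56 + (-1*2)*(3 + 4)) = 121*(-56 - 2*7) = 121*(-56 - 14) = 121*(-70) = -8470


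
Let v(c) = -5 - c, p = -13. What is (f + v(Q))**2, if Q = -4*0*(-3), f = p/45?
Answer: 56644/2025 ≈ 27.972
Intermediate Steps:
f = -13/45 ≈ -0.28889
Q = 0 (Q = 0*(-3) = 0)
(f + v(Q))**2 = (-13/45 + (-5 - 1*0))**2 = (-13/45 + (-5 + 0))**2 = (-13/45 - 5)**2 = (-238/45)**2 = 56644/2025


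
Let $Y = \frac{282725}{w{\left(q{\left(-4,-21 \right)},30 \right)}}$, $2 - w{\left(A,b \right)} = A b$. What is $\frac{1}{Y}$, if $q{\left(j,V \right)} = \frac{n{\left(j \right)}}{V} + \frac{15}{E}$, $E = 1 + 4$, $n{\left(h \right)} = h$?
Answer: $- \frac{656}{1979075} \approx -0.00033147$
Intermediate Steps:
$E = 5$
$q{\left(j,V \right)} = 3 + \frac{j}{V}$ ($q{\left(j,V \right)} = \frac{j}{V} + \frac{15}{5} = \frac{j}{V} + 15 \cdot \frac{1}{5} = \frac{j}{V} + 3 = 3 + \frac{j}{V}$)
$w{\left(A,b \right)} = 2 - A b$
$Y = - \frac{1979075}{656}$ ($Y = \frac{282725}{2 - \left(3 - \frac{4}{-21}\right) 30} = \frac{282725}{2 - \left(3 - - \frac{4}{21}\right) 30} = \frac{282725}{2 - \left(3 + \frac{4}{21}\right) 30} = \frac{282725}{2 - \frac{67}{21} \cdot 30} = \frac{282725}{2 - \frac{670}{7}} = \frac{282725}{- \frac{656}{7}} = 282725 \left(- \frac{7}{656}\right) = - \frac{1979075}{656} \approx -3016.9$)
$\frac{1}{Y} = \frac{1}{- \frac{1979075}{656}} = - \frac{656}{1979075}$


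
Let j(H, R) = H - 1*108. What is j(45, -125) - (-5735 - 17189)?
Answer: 22861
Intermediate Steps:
j(H, R) = -108 + H (j(H, R) = H - 108 = -108 + H)
j(45, -125) - (-5735 - 17189) = (-108 + 45) - (-5735 - 17189) = -63 - 1*(-22924) = -63 + 22924 = 22861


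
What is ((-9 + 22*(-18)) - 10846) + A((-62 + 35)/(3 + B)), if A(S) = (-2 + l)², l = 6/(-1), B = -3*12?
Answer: -11187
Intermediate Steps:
B = -36
l = -6 (l = 6*(-1) = -6)
A(S) = 64 (A(S) = (-2 - 6)² = (-8)² = 64)
((-9 + 22*(-18)) - 10846) + A((-62 + 35)/(3 + B)) = ((-9 + 22*(-18)) - 10846) + 64 = ((-9 - 396) - 10846) + 64 = (-405 - 10846) + 64 = -11251 + 64 = -11187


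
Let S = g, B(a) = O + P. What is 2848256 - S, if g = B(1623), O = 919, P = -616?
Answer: 2847953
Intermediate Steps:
B(a) = 303 (B(a) = 919 - 616 = 303)
g = 303
S = 303
2848256 - S = 2848256 - 1*303 = 2848256 - 303 = 2847953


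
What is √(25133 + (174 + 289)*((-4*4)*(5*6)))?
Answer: I*√197107 ≈ 443.97*I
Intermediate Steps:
√(25133 + (174 + 289)*((-4*4)*(5*6))) = √(25133 + 463*(-16*30)) = √(25133 + 463*(-480)) = √(25133 - 222240) = √(-197107) = I*√197107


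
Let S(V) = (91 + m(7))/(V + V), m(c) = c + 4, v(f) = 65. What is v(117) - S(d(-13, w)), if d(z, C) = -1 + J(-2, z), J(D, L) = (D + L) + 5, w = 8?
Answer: 766/11 ≈ 69.636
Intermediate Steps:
m(c) = 4 + c
J(D, L) = 5 + D + L
d(z, C) = 2 + z (d(z, C) = -1 + (5 - 2 + z) = -1 + (3 + z) = 2 + z)
S(V) = 51/V (S(V) = (91 + (4 + 7))/(V + V) = (91 + 11)/((2*V)) = 102*(1/(2*V)) = 51/V)
v(117) - S(d(-13, w)) = 65 - 51/(2 - 13) = 65 - 51/(-11) = 65 - 51*(-1)/11 = 65 - 1*(-51/11) = 65 + 51/11 = 766/11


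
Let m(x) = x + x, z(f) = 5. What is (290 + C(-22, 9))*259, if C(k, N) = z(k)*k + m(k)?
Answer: 35224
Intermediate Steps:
m(x) = 2*x
C(k, N) = 7*k (C(k, N) = 5*k + 2*k = 7*k)
(290 + C(-22, 9))*259 = (290 + 7*(-22))*259 = (290 - 154)*259 = 136*259 = 35224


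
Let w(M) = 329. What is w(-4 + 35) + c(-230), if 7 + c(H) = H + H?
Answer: -138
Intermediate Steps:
c(H) = -7 + 2*H (c(H) = -7 + (H + H) = -7 + 2*H)
w(-4 + 35) + c(-230) = 329 + (-7 + 2*(-230)) = 329 + (-7 - 460) = 329 - 467 = -138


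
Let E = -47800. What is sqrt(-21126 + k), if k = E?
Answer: I*sqrt(68926) ≈ 262.54*I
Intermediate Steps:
k = -47800
sqrt(-21126 + k) = sqrt(-21126 - 47800) = sqrt(-68926) = I*sqrt(68926)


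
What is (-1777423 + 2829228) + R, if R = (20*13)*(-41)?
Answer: 1041145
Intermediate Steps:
R = -10660 (R = 260*(-41) = -10660)
(-1777423 + 2829228) + R = (-1777423 + 2829228) - 10660 = 1051805 - 10660 = 1041145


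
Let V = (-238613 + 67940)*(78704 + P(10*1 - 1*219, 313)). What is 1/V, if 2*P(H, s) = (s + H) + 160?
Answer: -1/13455176628 ≈ -7.4321e-11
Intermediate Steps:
P(H, s) = 80 + H/2 + s/2 (P(H, s) = ((s + H) + 160)/2 = ((H + s) + 160)/2 = (160 + H + s)/2 = 80 + H/2 + s/2)
V = -13455176628 (V = (-238613 + 67940)*(78704 + (80 + (10*1 - 1*219)/2 + (½)*313)) = -170673*(78704 + (80 + (10 - 219)/2 + 313/2)) = -170673*(78704 + (80 + (½)*(-209) + 313/2)) = -170673*(78704 + (80 - 209/2 + 313/2)) = -170673*(78704 + 132) = -170673*78836 = -13455176628)
1/V = 1/(-13455176628) = -1/13455176628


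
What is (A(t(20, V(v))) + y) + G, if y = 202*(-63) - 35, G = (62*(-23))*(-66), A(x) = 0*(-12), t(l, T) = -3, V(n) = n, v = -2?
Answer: 81355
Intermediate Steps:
A(x) = 0
G = 94116 (G = -1426*(-66) = 94116)
y = -12761 (y = -12726 - 35 = -12761)
(A(t(20, V(v))) + y) + G = (0 - 12761) + 94116 = -12761 + 94116 = 81355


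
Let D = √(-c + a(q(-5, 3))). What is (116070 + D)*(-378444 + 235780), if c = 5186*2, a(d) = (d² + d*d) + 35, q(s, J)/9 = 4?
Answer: -16559010480 - 142664*I*√7745 ≈ -1.6559e+10 - 1.2555e+7*I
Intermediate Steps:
q(s, J) = 36 (q(s, J) = 9*4 = 36)
a(d) = 35 + 2*d² (a(d) = (d² + d²) + 35 = 2*d² + 35 = 35 + 2*d²)
c = 10372
D = I*√7745 (D = √(-1*10372 + (35 + 2*36²)) = √(-10372 + (35 + 2*1296)) = √(-10372 + (35 + 2592)) = √(-10372 + 2627) = √(-7745) = I*√7745 ≈ 88.006*I)
(116070 + D)*(-378444 + 235780) = (116070 + I*√7745)*(-378444 + 235780) = (116070 + I*√7745)*(-142664) = -16559010480 - 142664*I*√7745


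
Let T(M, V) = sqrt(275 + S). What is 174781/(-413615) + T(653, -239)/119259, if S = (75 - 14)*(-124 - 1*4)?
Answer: -174781/413615 + I*sqrt(93)/13251 ≈ -0.42257 + 0.00072777*I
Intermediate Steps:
S = -7808 (S = 61*(-124 - 4) = 61*(-128) = -7808)
T(M, V) = 9*I*sqrt(93) (T(M, V) = sqrt(275 - 7808) = sqrt(-7533) = 9*I*sqrt(93))
174781/(-413615) + T(653, -239)/119259 = 174781/(-413615) + (9*I*sqrt(93))/119259 = 174781*(-1/413615) + (9*I*sqrt(93))*(1/119259) = -174781/413615 + I*sqrt(93)/13251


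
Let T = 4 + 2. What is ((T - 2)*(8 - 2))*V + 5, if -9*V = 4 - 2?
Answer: -⅓ ≈ -0.33333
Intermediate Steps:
T = 6
V = -2/9 (V = -(4 - 2)/9 = -⅑*2 = -2/9 ≈ -0.22222)
((T - 2)*(8 - 2))*V + 5 = ((6 - 2)*(8 - 2))*(-2/9) + 5 = (4*6)*(-2/9) + 5 = 24*(-2/9) + 5 = -16/3 + 5 = -⅓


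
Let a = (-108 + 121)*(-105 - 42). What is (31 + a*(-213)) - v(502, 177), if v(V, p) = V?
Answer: 406572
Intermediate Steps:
a = -1911 (a = 13*(-147) = -1911)
(31 + a*(-213)) - v(502, 177) = (31 - 1911*(-213)) - 1*502 = (31 + 407043) - 502 = 407074 - 502 = 406572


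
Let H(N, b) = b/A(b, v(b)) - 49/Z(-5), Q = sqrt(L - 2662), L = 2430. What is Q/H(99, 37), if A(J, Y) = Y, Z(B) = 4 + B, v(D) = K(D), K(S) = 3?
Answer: 3*I*sqrt(58)/92 ≈ 0.24834*I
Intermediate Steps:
v(D) = 3
Q = 2*I*sqrt(58) (Q = sqrt(2430 - 2662) = sqrt(-232) = 2*I*sqrt(58) ≈ 15.232*I)
H(N, b) = 49 + b/3 (H(N, b) = b/3 - 49/(4 - 5) = b*(1/3) - 49/(-1) = b/3 - 49*(-1) = b/3 + 49 = 49 + b/3)
Q/H(99, 37) = (2*I*sqrt(58))/(49 + (1/3)*37) = (2*I*sqrt(58))/(49 + 37/3) = (2*I*sqrt(58))/(184/3) = (2*I*sqrt(58))*(3/184) = 3*I*sqrt(58)/92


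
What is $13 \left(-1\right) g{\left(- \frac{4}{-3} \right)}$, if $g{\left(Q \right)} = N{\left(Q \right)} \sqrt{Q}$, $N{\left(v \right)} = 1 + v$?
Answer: $- \frac{182 \sqrt{3}}{9} \approx -35.026$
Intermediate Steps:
$g{\left(Q \right)} = \sqrt{Q} \left(1 + Q\right)$ ($g{\left(Q \right)} = \left(1 + Q\right) \sqrt{Q} = \sqrt{Q} \left(1 + Q\right)$)
$13 \left(-1\right) g{\left(- \frac{4}{-3} \right)} = 13 \left(-1\right) \sqrt{- \frac{4}{-3}} \left(1 - \frac{4}{-3}\right) = - 13 \sqrt{\left(-4\right) \left(- \frac{1}{3}\right)} \left(1 - - \frac{4}{3}\right) = - 13 \sqrt{\frac{4}{3}} \left(1 + \frac{4}{3}\right) = - 13 \frac{2 \sqrt{3}}{3} \cdot \frac{7}{3} = - 13 \frac{14 \sqrt{3}}{9} = - \frac{182 \sqrt{3}}{9}$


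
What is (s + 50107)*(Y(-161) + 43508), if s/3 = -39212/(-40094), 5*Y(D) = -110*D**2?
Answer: -529152757122638/20047 ≈ -2.6396e+10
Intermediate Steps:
Y(D) = -22*D**2 (Y(D) = (-110*D**2)/5 = -22*D**2)
s = 58818/20047 (s = 3*(-39212/(-40094)) = 3*(-39212*(-1/40094)) = 3*(19606/20047) = 58818/20047 ≈ 2.9340)
(s + 50107)*(Y(-161) + 43508) = (58818/20047 + 50107)*(-22*(-161)**2 + 43508) = 1004553847*(-22*25921 + 43508)/20047 = 1004553847*(-570262 + 43508)/20047 = (1004553847/20047)*(-526754) = -529152757122638/20047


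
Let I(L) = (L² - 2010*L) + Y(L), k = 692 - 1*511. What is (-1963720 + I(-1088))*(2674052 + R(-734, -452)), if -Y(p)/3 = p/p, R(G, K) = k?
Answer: 3762381081933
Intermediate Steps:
k = 181 (k = 692 - 511 = 181)
R(G, K) = 181
Y(p) = -3 (Y(p) = -3*p/p = -3*1 = -3)
I(L) = -3 + L² - 2010*L (I(L) = (L² - 2010*L) - 3 = -3 + L² - 2010*L)
(-1963720 + I(-1088))*(2674052 + R(-734, -452)) = (-1963720 + (-3 + (-1088)² - 2010*(-1088)))*(2674052 + 181) = (-1963720 + (-3 + 1183744 + 2186880))*2674233 = (-1963720 + 3370621)*2674233 = 1406901*2674233 = 3762381081933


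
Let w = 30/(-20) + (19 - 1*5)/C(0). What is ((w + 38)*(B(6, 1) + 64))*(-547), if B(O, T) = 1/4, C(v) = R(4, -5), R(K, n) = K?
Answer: -1405790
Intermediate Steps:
C(v) = 4
B(O, T) = 1/4
w = 2 (w = 30/(-20) + (19 - 1*5)/4 = 30*(-1/20) + (19 - 5)*(1/4) = -3/2 + 14*(1/4) = -3/2 + 7/2 = 2)
((w + 38)*(B(6, 1) + 64))*(-547) = ((2 + 38)*(1/4 + 64))*(-547) = (40*(257/4))*(-547) = 2570*(-547) = -1405790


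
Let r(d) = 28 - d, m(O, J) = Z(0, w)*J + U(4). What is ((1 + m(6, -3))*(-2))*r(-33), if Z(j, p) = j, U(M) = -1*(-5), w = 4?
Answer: -732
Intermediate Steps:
U(M) = 5
m(O, J) = 5 (m(O, J) = 0*J + 5 = 0 + 5 = 5)
((1 + m(6, -3))*(-2))*r(-33) = ((1 + 5)*(-2))*(28 - 1*(-33)) = (6*(-2))*(28 + 33) = -12*61 = -732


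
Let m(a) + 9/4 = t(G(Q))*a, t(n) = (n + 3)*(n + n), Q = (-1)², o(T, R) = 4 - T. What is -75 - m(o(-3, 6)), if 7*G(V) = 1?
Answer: -2213/28 ≈ -79.036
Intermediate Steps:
Q = 1
G(V) = ⅐ (G(V) = (⅐)*1 = ⅐)
t(n) = 2*n*(3 + n) (t(n) = (3 + n)*(2*n) = 2*n*(3 + n))
m(a) = -9/4 + 44*a/49 (m(a) = -9/4 + (2*(⅐)*(3 + ⅐))*a = -9/4 + (2*(⅐)*(22/7))*a = -9/4 + 44*a/49)
-75 - m(o(-3, 6)) = -75 - (-9/4 + 44*(4 - 1*(-3))/49) = -75 - (-9/4 + 44*(4 + 3)/49) = -75 - (-9/4 + (44/49)*7) = -75 - (-9/4 + 44/7) = -75 - 1*113/28 = -75 - 113/28 = -2213/28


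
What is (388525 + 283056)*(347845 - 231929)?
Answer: 77846983196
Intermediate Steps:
(388525 + 283056)*(347845 - 231929) = 671581*115916 = 77846983196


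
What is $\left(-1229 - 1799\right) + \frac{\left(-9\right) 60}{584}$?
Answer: $- \frac{442223}{146} \approx -3028.9$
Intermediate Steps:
$\left(-1229 - 1799\right) + \frac{\left(-9\right) 60}{584} = -3028 - \frac{135}{146} = - \frac{442223}{146}$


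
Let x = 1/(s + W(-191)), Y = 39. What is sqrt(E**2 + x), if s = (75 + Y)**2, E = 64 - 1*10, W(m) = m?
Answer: sqrt(478130773705)/12805 ≈ 54.000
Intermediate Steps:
E = 54 (E = 64 - 10 = 54)
s = 12996 (s = (75 + 39)**2 = 114**2 = 12996)
x = 1/12805 (x = 1/(12996 - 191) = 1/12805 ≈ 7.8095e-5)
sqrt(E**2 + x) = sqrt(54**2 + 1/12805) = sqrt(2916 + 1/12805) = sqrt(37339381/12805) = sqrt(478130773705)/12805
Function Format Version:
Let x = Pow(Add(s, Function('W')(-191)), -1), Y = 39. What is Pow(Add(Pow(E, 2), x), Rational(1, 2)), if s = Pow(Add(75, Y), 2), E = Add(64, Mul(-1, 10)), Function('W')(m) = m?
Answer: Mul(Rational(1, 12805), Pow(478130773705, Rational(1, 2))) ≈ 54.000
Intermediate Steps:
E = 54 (E = Add(64, -10) = 54)
s = 12996 (s = Pow(Add(75, 39), 2) = Pow(114, 2) = 12996)
x = Rational(1, 12805) (x = Pow(Add(12996, -191), -1) = Pow(12805, -1) = Rational(1, 12805) ≈ 7.8095e-5)
Pow(Add(Pow(E, 2), x), Rational(1, 2)) = Pow(Add(Pow(54, 2), Rational(1, 12805)), Rational(1, 2)) = Pow(Add(2916, Rational(1, 12805)), Rational(1, 2)) = Pow(Rational(37339381, 12805), Rational(1, 2)) = Mul(Rational(1, 12805), Pow(478130773705, Rational(1, 2)))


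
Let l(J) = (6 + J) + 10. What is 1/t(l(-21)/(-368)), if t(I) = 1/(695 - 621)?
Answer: 74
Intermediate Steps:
l(J) = 16 + J
t(I) = 1/74
1/t(l(-21)/(-368)) = 1/(1/74) = 74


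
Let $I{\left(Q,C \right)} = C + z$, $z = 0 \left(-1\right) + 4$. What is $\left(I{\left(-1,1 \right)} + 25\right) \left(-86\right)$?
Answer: $-2580$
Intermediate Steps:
$z = 4$ ($z = 0 + 4 = 4$)
$I{\left(Q,C \right)} = 4 + C$ ($I{\left(Q,C \right)} = C + 4 = 4 + C$)
$\left(I{\left(-1,1 \right)} + 25\right) \left(-86\right) = \left(\left(4 + 1\right) + 25\right) \left(-86\right) = \left(5 + 25\right) \left(-86\right) = 30 \left(-86\right) = -2580$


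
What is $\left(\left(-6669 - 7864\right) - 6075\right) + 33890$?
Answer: $13282$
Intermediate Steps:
$\left(\left(-6669 - 7864\right) - 6075\right) + 33890 = \left(-14533 - 6075\right) + 33890 = -20608 + 33890 = 13282$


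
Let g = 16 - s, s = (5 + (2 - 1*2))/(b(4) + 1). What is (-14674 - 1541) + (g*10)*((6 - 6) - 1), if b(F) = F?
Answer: -16365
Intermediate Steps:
s = 1 (s = (5 + (2 - 1*2))/(4 + 1) = (5 + (2 - 2))/5 = (5 + 0)*(⅕) = 5*(⅕) = 1)
g = 15 (g = 16 - 1*1 = 16 - 1 = 15)
(-14674 - 1541) + (g*10)*((6 - 6) - 1) = (-14674 - 1541) + (15*10)*((6 - 6) - 1) = -16215 + 150*(0 - 1) = -16215 + 150*(-1) = -16215 - 150 = -16365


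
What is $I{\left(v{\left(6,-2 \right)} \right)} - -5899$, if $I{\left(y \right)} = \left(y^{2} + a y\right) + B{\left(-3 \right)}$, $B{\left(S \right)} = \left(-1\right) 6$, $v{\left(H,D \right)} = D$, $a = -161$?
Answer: $6219$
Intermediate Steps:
$B{\left(S \right)} = -6$
$I{\left(y \right)} = -6 + y^{2} - 161 y$ ($I{\left(y \right)} = \left(y^{2} - 161 y\right) - 6 = -6 + y^{2} - 161 y$)
$I{\left(v{\left(6,-2 \right)} \right)} - -5899 = \left(-6 + \left(-2\right)^{2} - -322\right) - -5899 = \left(-6 + 4 + 322\right) + 5899 = 320 + 5899 = 6219$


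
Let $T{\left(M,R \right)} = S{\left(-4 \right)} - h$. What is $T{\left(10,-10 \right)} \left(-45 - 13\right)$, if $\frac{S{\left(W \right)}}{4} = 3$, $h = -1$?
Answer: $-754$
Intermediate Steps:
$S{\left(W \right)} = 12$ ($S{\left(W \right)} = 4 \cdot 3 = 12$)
$T{\left(M,R \right)} = 13$ ($T{\left(M,R \right)} = 12 - -1 = 12 + 1 = 13$)
$T{\left(10,-10 \right)} \left(-45 - 13\right) = 13 \left(-45 - 13\right) = 13 \left(-58\right) = -754$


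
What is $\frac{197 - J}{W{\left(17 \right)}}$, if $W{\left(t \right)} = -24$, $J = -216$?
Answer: $- \frac{413}{24} \approx -17.208$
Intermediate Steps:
$\frac{197 - J}{W{\left(17 \right)}} = \frac{197 - -216}{-24} = \left(197 + 216\right) \left(- \frac{1}{24}\right) = 413 \left(- \frac{1}{24}\right) = - \frac{413}{24}$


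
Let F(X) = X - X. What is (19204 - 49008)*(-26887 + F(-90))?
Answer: 801340148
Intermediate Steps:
F(X) = 0
(19204 - 49008)*(-26887 + F(-90)) = (19204 - 49008)*(-26887 + 0) = -29804*(-26887) = 801340148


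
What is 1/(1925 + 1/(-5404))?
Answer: 5404/10402699 ≈ 0.00051948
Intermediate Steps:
1/(1925 + 1/(-5404)) = 1/(1925 - 1/5404) = 1/(10402699/5404) = 5404/10402699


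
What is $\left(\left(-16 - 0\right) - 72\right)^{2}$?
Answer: $7744$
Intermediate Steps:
$\left(\left(-16 - 0\right) - 72\right)^{2} = \left(\left(-16 + 0\right) + \left(2 - 74\right)\right)^{2} = \left(-16 - 72\right)^{2} = \left(-88\right)^{2} = 7744$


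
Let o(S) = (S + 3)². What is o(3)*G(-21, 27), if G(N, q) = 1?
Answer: 36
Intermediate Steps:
o(S) = (3 + S)²
o(3)*G(-21, 27) = (3 + 3)²*1 = 6²*1 = 36*1 = 36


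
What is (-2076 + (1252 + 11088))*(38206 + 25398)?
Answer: 652831456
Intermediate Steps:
(-2076 + (1252 + 11088))*(38206 + 25398) = (-2076 + 12340)*63604 = 10264*63604 = 652831456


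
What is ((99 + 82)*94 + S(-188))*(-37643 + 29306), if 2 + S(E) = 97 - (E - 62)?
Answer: -144721983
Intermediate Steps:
S(E) = 157 - E (S(E) = -2 + (97 - (E - 62)) = -2 + (97 - (-62 + E)) = -2 + (97 + (62 - E)) = -2 + (159 - E) = 157 - E)
((99 + 82)*94 + S(-188))*(-37643 + 29306) = ((99 + 82)*94 + (157 - 1*(-188)))*(-37643 + 29306) = (181*94 + (157 + 188))*(-8337) = (17014 + 345)*(-8337) = 17359*(-8337) = -144721983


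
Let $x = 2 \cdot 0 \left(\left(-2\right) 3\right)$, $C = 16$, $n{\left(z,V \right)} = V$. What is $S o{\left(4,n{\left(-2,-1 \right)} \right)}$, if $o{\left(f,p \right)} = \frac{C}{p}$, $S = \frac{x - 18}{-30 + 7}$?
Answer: $- \frac{288}{23} \approx -12.522$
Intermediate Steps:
$x = 0$ ($x = 0 \left(-6\right) = 0$)
$S = \frac{18}{23}$ ($S = \frac{0 - 18}{-30 + 7} = - \frac{18}{-23} = \left(-18\right) \left(- \frac{1}{23}\right) = \frac{18}{23} \approx 0.78261$)
$o{\left(f,p \right)} = \frac{16}{p}$
$S o{\left(4,n{\left(-2,-1 \right)} \right)} = \frac{18 \frac{16}{-1}}{23} = \frac{18 \cdot 16 \left(-1\right)}{23} = \frac{18}{23} \left(-16\right) = - \frac{288}{23}$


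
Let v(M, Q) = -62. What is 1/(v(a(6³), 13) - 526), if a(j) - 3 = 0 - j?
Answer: -1/588 ≈ -0.0017007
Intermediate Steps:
a(j) = 3 - j (a(j) = 3 + (0 - j) = 3 - j)
1/(v(a(6³), 13) - 526) = 1/(-62 - 526) = 1/(-588) = -1/588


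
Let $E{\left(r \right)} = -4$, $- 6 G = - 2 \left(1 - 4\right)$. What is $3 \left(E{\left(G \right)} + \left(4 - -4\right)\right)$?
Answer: $12$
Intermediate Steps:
$G = -1$ ($G = - \frac{\left(-2\right) \left(1 - 4\right)}{6} = - \frac{\left(-2\right) \left(-3\right)}{6} = \left(- \frac{1}{6}\right) 6 = -1$)
$3 \left(E{\left(G \right)} + \left(4 - -4\right)\right) = 3 \left(-4 + \left(4 - -4\right)\right) = 3 \left(-4 + \left(4 + 4\right)\right) = 3 \left(-4 + 8\right) = 3 \cdot 4 = 12$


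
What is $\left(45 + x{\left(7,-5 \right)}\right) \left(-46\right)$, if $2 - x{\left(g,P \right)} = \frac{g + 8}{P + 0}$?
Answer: $-2300$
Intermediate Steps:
$x{\left(g,P \right)} = 2 - \frac{8 + g}{P}$ ($x{\left(g,P \right)} = 2 - \frac{g + 8}{P + 0} = 2 - \frac{8 + g}{P}$)
$\left(45 + x{\left(7,-5 \right)}\right) \left(-46\right) = \left(45 + \frac{-8 - 7 + 2 \left(-5\right)}{-5}\right) \left(-46\right) = \left(45 - \frac{-8 - 7 - 10}{5}\right) \left(-46\right) = \left(45 - -5\right) \left(-46\right) = \left(45 + 5\right) \left(-46\right) = 50 \left(-46\right) = -2300$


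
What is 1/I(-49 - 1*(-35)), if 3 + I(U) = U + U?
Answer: -1/31 ≈ -0.032258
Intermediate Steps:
I(U) = -3 + 2*U (I(U) = -3 + (U + U) = -3 + 2*U)
1/I(-49 - 1*(-35)) = 1/(-3 + 2*(-49 - 1*(-35))) = 1/(-3 + 2*(-49 + 35)) = 1/(-3 + 2*(-14)) = 1/(-3 - 28) = 1/(-31) = -1/31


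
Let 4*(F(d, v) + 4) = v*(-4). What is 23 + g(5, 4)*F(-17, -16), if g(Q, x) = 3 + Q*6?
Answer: 419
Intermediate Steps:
g(Q, x) = 3 + 6*Q
F(d, v) = -4 - v (F(d, v) = -4 + (v*(-4))/4 = -4 + (-4*v)/4 = -4 - v)
23 + g(5, 4)*F(-17, -16) = 23 + (3 + 6*5)*(-4 - 1*(-16)) = 23 + (3 + 30)*(-4 + 16) = 23 + 33*12 = 23 + 396 = 419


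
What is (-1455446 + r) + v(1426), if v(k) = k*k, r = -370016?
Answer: 208014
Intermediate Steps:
v(k) = k²
(-1455446 + r) + v(1426) = (-1455446 - 370016) + 1426² = -1825462 + 2033476 = 208014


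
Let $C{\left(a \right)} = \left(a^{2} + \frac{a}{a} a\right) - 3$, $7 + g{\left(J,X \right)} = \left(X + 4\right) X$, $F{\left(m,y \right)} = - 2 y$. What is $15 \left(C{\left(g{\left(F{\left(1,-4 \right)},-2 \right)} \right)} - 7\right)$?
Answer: $1500$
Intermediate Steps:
$g{\left(J,X \right)} = -7 + X \left(4 + X\right)$ ($g{\left(J,X \right)} = -7 + \left(X + 4\right) X = -7 + \left(4 + X\right) X = -7 + X \left(4 + X\right)$)
$C{\left(a \right)} = -3 + a + a^{2}$ ($C{\left(a \right)} = \left(a^{2} + 1 a\right) - 3 = \left(a^{2} + a\right) - 3 = \left(a + a^{2}\right) - 3 = -3 + a + a^{2}$)
$15 \left(C{\left(g{\left(F{\left(1,-4 \right)},-2 \right)} \right)} - 7\right) = 15 \left(\left(-3 + \left(-7 + \left(-2\right)^{2} + 4 \left(-2\right)\right) + \left(-7 + \left(-2\right)^{2} + 4 \left(-2\right)\right)^{2}\right) - 7\right) = 15 \left(\left(-3 - 11 + \left(-7 + 4 - 8\right)^{2}\right) - 7\right) = 15 \left(\left(-3 - 11 + \left(-11\right)^{2}\right) - 7\right) = 15 \left(\left(-3 - 11 + 121\right) - 7\right) = 15 \left(107 - 7\right) = 15 \cdot 100 = 1500$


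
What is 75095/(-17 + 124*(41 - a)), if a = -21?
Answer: 75095/7671 ≈ 9.7895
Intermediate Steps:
75095/(-17 + 124*(41 - a)) = 75095/(-17 + 124*(41 - 1*(-21))) = 75095/(-17 + 124*(41 + 21)) = 75095/(-17 + 124*62) = 75095/(-17 + 7688) = 75095/7671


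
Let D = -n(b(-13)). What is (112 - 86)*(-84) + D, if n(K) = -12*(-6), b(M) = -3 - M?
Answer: -2256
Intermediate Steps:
n(K) = 72
D = -72 (D = -1*72 = -72)
(112 - 86)*(-84) + D = (112 - 86)*(-84) - 72 = 26*(-84) - 72 = -2184 - 72 = -2256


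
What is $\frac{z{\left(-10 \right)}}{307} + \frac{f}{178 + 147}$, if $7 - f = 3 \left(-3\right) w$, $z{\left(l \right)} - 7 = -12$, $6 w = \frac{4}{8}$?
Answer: $\frac{3017}{399100} \approx 0.0075595$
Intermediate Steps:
$w = \frac{1}{12}$ ($w = \frac{4 \cdot \frac{1}{8}}{6} = \frac{1}{6} \cdot \frac{1}{2} = \frac{1}{12} \approx 0.083333$)
$z{\left(l \right)} = -5$ ($z{\left(l \right)} = 7 - 12 = -5$)
$f = \frac{31}{4}$ ($f = 7 - 3 \left(-3\right) \frac{1}{12} = 7 - \left(-9\right) \frac{1}{12} = 7 - - \frac{3}{4} = 7 + \frac{3}{4} = \frac{31}{4} \approx 7.75$)
$\frac{z{\left(-10 \right)}}{307} + \frac{f}{178 + 147} = - \frac{5}{307} + \frac{31}{4 \left(178 + 147\right)} = \left(-5\right) \frac{1}{307} + \frac{31}{4 \cdot 325} = - \frac{5}{307} + \frac{31}{4} \cdot \frac{1}{325} = - \frac{5}{307} + \frac{31}{1300} = \frac{3017}{399100}$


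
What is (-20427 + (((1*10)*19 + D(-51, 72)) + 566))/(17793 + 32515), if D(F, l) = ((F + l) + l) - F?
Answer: -19527/50308 ≈ -0.38815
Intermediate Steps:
D(F, l) = 2*l (D(F, l) = (F + 2*l) - F = 2*l)
(-20427 + (((1*10)*19 + D(-51, 72)) + 566))/(17793 + 32515) = (-20427 + (((1*10)*19 + 2*72) + 566))/(17793 + 32515) = (-20427 + ((10*19 + 144) + 566))/50308 = (-20427 + ((190 + 144) + 566))*(1/50308) = (-20427 + (334 + 566))*(1/50308) = (-20427 + 900)*(1/50308) = -19527*1/50308 = -19527/50308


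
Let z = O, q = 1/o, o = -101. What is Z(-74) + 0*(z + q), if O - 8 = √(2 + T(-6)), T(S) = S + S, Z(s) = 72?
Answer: 72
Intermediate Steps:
T(S) = 2*S
q = -1/101 (q = 1/(-101) = -1/101 ≈ -0.0099010)
O = 8 + I*√10 (O = 8 + √(2 + 2*(-6)) = 8 + √(2 - 12) = 8 + √(-10) = 8 + I*√10 ≈ 8.0 + 3.1623*I)
z = 8 + I*√10 ≈ 8.0 + 3.1623*I
Z(-74) + 0*(z + q) = 72 + 0*((8 + I*√10) - 1/101) = 72 + 0*(807/101 + I*√10) = 72 + 0 = 72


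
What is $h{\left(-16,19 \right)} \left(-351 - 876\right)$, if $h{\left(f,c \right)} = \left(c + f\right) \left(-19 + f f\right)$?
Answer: $-872397$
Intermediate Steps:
$h{\left(f,c \right)} = \left(-19 + f^{2}\right) \left(c + f\right)$ ($h{\left(f,c \right)} = \left(c + f\right) \left(-19 + f^{2}\right) = \left(-19 + f^{2}\right) \left(c + f\right)$)
$h{\left(-16,19 \right)} \left(-351 - 876\right) = \left(\left(-16\right)^{3} - 361 - -304 + 19 \left(-16\right)^{2}\right) \left(-351 - 876\right) = \left(-4096 - 361 + 304 + 19 \cdot 256\right) \left(-1227\right) = \left(-4096 - 361 + 304 + 4864\right) \left(-1227\right) = 711 \left(-1227\right) = -872397$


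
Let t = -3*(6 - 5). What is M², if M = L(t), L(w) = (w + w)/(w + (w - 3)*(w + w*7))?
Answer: 4/2209 ≈ 0.0018108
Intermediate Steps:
t = -3 (t = -3*1 = -3)
L(w) = 2*w/(w + 8*w*(-3 + w)) (L(w) = (2*w)/(w + (-3 + w)*(w + 7*w)) = (2*w)/(w + (-3 + w)*(8*w)) = (2*w)/(w + 8*w*(-3 + w)) = 2*w/(w + 8*w*(-3 + w)))
M = -2/47 (M = 2/(-23 + 8*(-3)) = 2/(-23 - 24) = 2/(-47) = 2*(-1/47) = -2/47 ≈ -0.042553)
M² = (-2/47)² = 4/2209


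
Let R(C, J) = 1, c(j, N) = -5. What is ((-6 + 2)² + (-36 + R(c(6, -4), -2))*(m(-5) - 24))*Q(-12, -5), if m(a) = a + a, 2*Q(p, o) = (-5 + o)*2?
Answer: -12060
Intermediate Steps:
Q(p, o) = -5 + o (Q(p, o) = ((-5 + o)*2)/2 = (-10 + 2*o)/2 = -5 + o)
m(a) = 2*a
((-6 + 2)² + (-36 + R(c(6, -4), -2))*(m(-5) - 24))*Q(-12, -5) = ((-6 + 2)² + (-36 + 1)*(2*(-5) - 24))*(-5 - 5) = ((-4)² - 35*(-10 - 24))*(-10) = (16 - 35*(-34))*(-10) = (16 + 1190)*(-10) = 1206*(-10) = -12060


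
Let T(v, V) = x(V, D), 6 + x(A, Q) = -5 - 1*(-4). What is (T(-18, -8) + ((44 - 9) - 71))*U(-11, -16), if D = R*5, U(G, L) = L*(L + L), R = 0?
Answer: -22016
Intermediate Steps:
U(G, L) = 2*L² (U(G, L) = L*(2*L) = 2*L²)
D = 0 (D = 0*5 = 0)
x(A, Q) = -7 (x(A, Q) = -6 + (-5 - 1*(-4)) = -6 + (-5 + 4) = -6 - 1 = -7)
T(v, V) = -7
(T(-18, -8) + ((44 - 9) - 71))*U(-11, -16) = (-7 + ((44 - 9) - 71))*(2*(-16)²) = (-7 + (35 - 71))*(2*256) = (-7 - 36)*512 = -43*512 = -22016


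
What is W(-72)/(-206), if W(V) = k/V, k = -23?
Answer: -23/14832 ≈ -0.0015507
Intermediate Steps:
W(V) = -23/V
W(-72)/(-206) = -23/(-72)/(-206) = -23*(-1/72)*(-1/206) = (23/72)*(-1/206) = -23/14832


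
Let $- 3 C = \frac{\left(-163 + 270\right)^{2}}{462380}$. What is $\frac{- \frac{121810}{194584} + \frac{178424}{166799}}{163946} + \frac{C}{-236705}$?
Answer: $\frac{46050768200220814391}{16799477805784447434565800} \approx 2.7412 \cdot 10^{-6}$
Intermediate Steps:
$C = - \frac{11449}{1387140}$ ($C = - \frac{\left(-163 + 270\right)^{2} \cdot \frac{1}{462380}}{3} = - \frac{107^{2} \cdot \frac{1}{462380}}{3} = - \frac{11449 \cdot \frac{1}{462380}}{3} = \left(- \frac{1}{3}\right) \frac{11449}{462380} = - \frac{11449}{1387140} \approx -0.0082537$)
$\frac{- \frac{121810}{194584} + \frac{178424}{166799}}{163946} + \frac{C}{-236705} = \frac{- \frac{121810}{194584} + \frac{178424}{166799}}{163946} - \frac{11449}{1387140 \left(-236705\right)} = \left(\left(-121810\right) \frac{1}{194584} + 178424 \cdot \frac{1}{166799}\right) \frac{1}{163946} - - \frac{11449}{328342973700} = \left(- \frac{4685}{7484} + \frac{178424}{166799}\right) \frac{1}{163946} + \frac{11449}{328342973700} = \frac{553871901}{1248323716} \cdot \frac{1}{163946} + \frac{11449}{328342973700} = \frac{553871901}{204657679943336} + \frac{11449}{328342973700} = \frac{46050768200220814391}{16799477805784447434565800}$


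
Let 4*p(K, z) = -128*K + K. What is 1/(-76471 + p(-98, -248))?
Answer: -2/146719 ≈ -1.3632e-5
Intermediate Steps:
p(K, z) = -127*K/4 (p(K, z) = (-128*K + K)/4 = (-127*K)/4 = -127*K/4)
1/(-76471 + p(-98, -248)) = 1/(-76471 - 127/4*(-98)) = 1/(-76471 + 6223/2) = 1/(-146719/2) = -2/146719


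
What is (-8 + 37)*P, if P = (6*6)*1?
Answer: 1044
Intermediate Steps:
P = 36 (P = 36*1 = 36)
(-8 + 37)*P = (-8 + 37)*36 = 29*36 = 1044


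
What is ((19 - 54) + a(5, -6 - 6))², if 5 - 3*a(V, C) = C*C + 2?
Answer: 6724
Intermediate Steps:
a(V, C) = 1 - C²/3 (a(V, C) = 5/3 - (C*C + 2)/3 = 5/3 - (C² + 2)/3 = 5/3 - (2 + C²)/3 = 5/3 + (-⅔ - C²/3) = 1 - C²/3)
((19 - 54) + a(5, -6 - 6))² = ((19 - 54) + (1 - (-6 - 6)²/3))² = (-35 + (1 - ⅓*(-12)²))² = (-35 + (1 - ⅓*144))² = (-35 + (1 - 48))² = (-35 - 47)² = (-82)² = 6724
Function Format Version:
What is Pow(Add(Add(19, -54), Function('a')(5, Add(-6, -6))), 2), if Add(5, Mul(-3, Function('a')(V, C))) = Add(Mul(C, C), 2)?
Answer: 6724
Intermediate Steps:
Function('a')(V, C) = Add(1, Mul(Rational(-1, 3), Pow(C, 2))) (Function('a')(V, C) = Add(Rational(5, 3), Mul(Rational(-1, 3), Add(Mul(C, C), 2))) = Add(Rational(5, 3), Mul(Rational(-1, 3), Add(Pow(C, 2), 2))) = Add(Rational(5, 3), Mul(Rational(-1, 3), Add(2, Pow(C, 2)))) = Add(Rational(5, 3), Add(Rational(-2, 3), Mul(Rational(-1, 3), Pow(C, 2)))) = Add(1, Mul(Rational(-1, 3), Pow(C, 2))))
Pow(Add(Add(19, -54), Function('a')(5, Add(-6, -6))), 2) = Pow(Add(Add(19, -54), Add(1, Mul(Rational(-1, 3), Pow(Add(-6, -6), 2)))), 2) = Pow(Add(-35, Add(1, Mul(Rational(-1, 3), Pow(-12, 2)))), 2) = Pow(Add(-35, Add(1, Mul(Rational(-1, 3), 144))), 2) = Pow(Add(-35, Add(1, -48)), 2) = Pow(Add(-35, -47), 2) = Pow(-82, 2) = 6724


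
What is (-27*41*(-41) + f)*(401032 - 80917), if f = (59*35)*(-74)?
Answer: -34387713645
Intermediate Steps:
f = -152810 (f = 2065*(-74) = -152810)
(-27*41*(-41) + f)*(401032 - 80917) = (-27*41*(-41) - 152810)*(401032 - 80917) = (-1107*(-41) - 152810)*320115 = (45387 - 152810)*320115 = -107423*320115 = -34387713645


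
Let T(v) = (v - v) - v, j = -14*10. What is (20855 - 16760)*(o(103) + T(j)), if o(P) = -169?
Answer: -118755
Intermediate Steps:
j = -140
T(v) = -v (T(v) = 0 - v = -v)
(20855 - 16760)*(o(103) + T(j)) = (20855 - 16760)*(-169 - 1*(-140)) = 4095*(-169 + 140) = 4095*(-29) = -118755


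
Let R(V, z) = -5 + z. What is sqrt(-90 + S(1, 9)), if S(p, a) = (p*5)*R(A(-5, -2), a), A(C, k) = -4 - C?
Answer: I*sqrt(70) ≈ 8.3666*I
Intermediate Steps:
S(p, a) = 5*p*(-5 + a) (S(p, a) = (p*5)*(-5 + a) = (5*p)*(-5 + a) = 5*p*(-5 + a))
sqrt(-90 + S(1, 9)) = sqrt(-90 + 5*1*(-5 + 9)) = sqrt(-90 + 5*1*4) = sqrt(-90 + 20) = sqrt(-70) = I*sqrt(70)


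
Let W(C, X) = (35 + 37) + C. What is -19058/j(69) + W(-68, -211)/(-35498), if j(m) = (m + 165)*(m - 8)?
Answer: -13011115/9744201 ≈ -1.3353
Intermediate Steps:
W(C, X) = 72 + C
j(m) = (-8 + m)*(165 + m) (j(m) = (165 + m)*(-8 + m) = (-8 + m)*(165 + m))
-19058/j(69) + W(-68, -211)/(-35498) = -19058/(-1320 + 69² + 157*69) + (72 - 68)/(-35498) = -19058/(-1320 + 4761 + 10833) + 4*(-1/35498) = -19058/14274 - 2/17749 = -19058*1/14274 - 2/17749 = -733/549 - 2/17749 = -13011115/9744201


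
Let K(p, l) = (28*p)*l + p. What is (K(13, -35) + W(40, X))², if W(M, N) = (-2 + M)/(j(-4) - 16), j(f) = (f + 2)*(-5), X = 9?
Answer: 1459240000/9 ≈ 1.6214e+8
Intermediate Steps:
j(f) = -10 - 5*f (j(f) = (2 + f)*(-5) = -10 - 5*f)
K(p, l) = p + 28*l*p (K(p, l) = 28*l*p + p = p + 28*l*p)
W(M, N) = ⅓ - M/6 (W(M, N) = (-2 + M)/((-10 - 5*(-4)) - 16) = (-2 + M)/((-10 + 20) - 16) = (-2 + M)/(10 - 16) = (-2 + M)/(-6) = (-2 + M)*(-⅙) = ⅓ - M/6)
(K(13, -35) + W(40, X))² = (13*(1 + 28*(-35)) + (⅓ - ⅙*40))² = (13*(1 - 980) + (⅓ - 20/3))² = (13*(-979) - 19/3)² = (-12727 - 19/3)² = (-38200/3)² = 1459240000/9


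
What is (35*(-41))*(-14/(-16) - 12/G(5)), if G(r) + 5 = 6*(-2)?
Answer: -308525/136 ≈ -2268.6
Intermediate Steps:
G(r) = -17 (G(r) = -5 + 6*(-2) = -5 - 12 = -17)
(35*(-41))*(-14/(-16) - 12/G(5)) = (35*(-41))*(-14/(-16) - 12/(-17)) = -1435*(-14*(-1/16) - 12*(-1/17)) = -1435*(7/8 + 12/17) = -1435*215/136 = -308525/136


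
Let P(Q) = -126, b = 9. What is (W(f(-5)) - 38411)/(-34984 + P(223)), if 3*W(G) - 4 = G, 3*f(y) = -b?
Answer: 57616/52665 ≈ 1.0940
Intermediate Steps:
f(y) = -3 (f(y) = (-1*9)/3 = (1/3)*(-9) = -3)
W(G) = 4/3 + G/3
(W(f(-5)) - 38411)/(-34984 + P(223)) = ((4/3 + (1/3)*(-3)) - 38411)/(-34984 - 126) = ((4/3 - 1) - 38411)/(-35110) = (1/3 - 38411)*(-1/35110) = -115232/3*(-1/35110) = 57616/52665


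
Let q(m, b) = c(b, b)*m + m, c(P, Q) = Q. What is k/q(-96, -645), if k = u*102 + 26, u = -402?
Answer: -2927/4416 ≈ -0.66282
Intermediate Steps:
k = -40978 (k = -402*102 + 26 = -41004 + 26 = -40978)
q(m, b) = m + b*m (q(m, b) = b*m + m = m + b*m)
k/q(-96, -645) = -40978*(-1/(96*(1 - 645))) = -40978/((-96*(-644))) = -40978/61824 = -40978*1/61824 = -2927/4416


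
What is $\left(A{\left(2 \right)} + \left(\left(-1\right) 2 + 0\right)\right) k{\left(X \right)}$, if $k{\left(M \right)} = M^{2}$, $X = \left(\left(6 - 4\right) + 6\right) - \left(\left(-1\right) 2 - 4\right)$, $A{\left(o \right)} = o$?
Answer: $0$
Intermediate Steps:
$X = 14$ ($X = \left(2 + 6\right) - \left(-2 - 4\right) = 8 - -6 = 8 + 6 = 14$)
$\left(A{\left(2 \right)} + \left(\left(-1\right) 2 + 0\right)\right) k{\left(X \right)} = \left(2 + \left(\left(-1\right) 2 + 0\right)\right) 14^{2} = \left(2 + \left(-2 + 0\right)\right) 196 = \left(2 - 2\right) 196 = 0 \cdot 196 = 0$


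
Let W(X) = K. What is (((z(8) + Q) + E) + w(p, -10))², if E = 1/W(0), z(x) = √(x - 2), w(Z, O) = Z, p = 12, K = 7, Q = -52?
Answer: 78135/49 - 558*√6/7 ≈ 1399.3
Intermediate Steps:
W(X) = 7
z(x) = √(-2 + x)
E = ⅐ (E = 1/7 = ⅐ ≈ 0.14286)
(((z(8) + Q) + E) + w(p, -10))² = (((√(-2 + 8) - 52) + ⅐) + 12)² = (((√6 - 52) + ⅐) + 12)² = (((-52 + √6) + ⅐) + 12)² = ((-363/7 + √6) + 12)² = (-279/7 + √6)²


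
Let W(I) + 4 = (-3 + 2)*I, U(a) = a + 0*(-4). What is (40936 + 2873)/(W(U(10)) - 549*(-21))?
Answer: 43809/11515 ≈ 3.8045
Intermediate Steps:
U(a) = a (U(a) = a + 0 = a)
W(I) = -4 - I (W(I) = -4 + (-3 + 2)*I = -4 - I)
(40936 + 2873)/(W(U(10)) - 549*(-21)) = (40936 + 2873)/((-4 - 1*10) - 549*(-21)) = 43809/((-4 - 10) + 11529) = 43809/(-14 + 11529) = 43809/11515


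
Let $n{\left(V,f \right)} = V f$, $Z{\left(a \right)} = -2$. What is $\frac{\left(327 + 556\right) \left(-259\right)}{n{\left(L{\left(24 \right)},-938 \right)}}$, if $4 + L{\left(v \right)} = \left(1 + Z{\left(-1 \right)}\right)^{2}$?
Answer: $- \frac{32671}{402} \approx -81.271$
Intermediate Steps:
$L{\left(v \right)} = -3$ ($L{\left(v \right)} = -4 + \left(1 - 2\right)^{2} = -4 + \left(-1\right)^{2} = -4 + 1 = -3$)
$\frac{\left(327 + 556\right) \left(-259\right)}{n{\left(L{\left(24 \right)},-938 \right)}} = \frac{\left(327 + 556\right) \left(-259\right)}{\left(-3\right) \left(-938\right)} = \frac{883 \left(-259\right)}{2814} = \left(-228697\right) \frac{1}{2814} = - \frac{32671}{402}$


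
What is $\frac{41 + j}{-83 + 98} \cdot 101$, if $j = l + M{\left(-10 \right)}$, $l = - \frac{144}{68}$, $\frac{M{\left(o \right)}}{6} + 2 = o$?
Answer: $- \frac{56863}{255} \approx -222.99$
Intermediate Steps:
$M{\left(o \right)} = -12 + 6 o$
$l = - \frac{36}{17}$ ($l = \left(-144\right) \frac{1}{68} = - \frac{36}{17} \approx -2.1176$)
$j = - \frac{1260}{17}$ ($j = - \frac{36}{17} + \left(-12 + 6 \left(-10\right)\right) = - \frac{36}{17} - 72 = - \frac{1260}{17} \approx -74.118$)
$\frac{41 + j}{-83 + 98} \cdot 101 = \frac{41 - \frac{1260}{17}}{-83 + 98} \cdot 101 = - \frac{563}{17 \cdot 15} \cdot 101 = \left(- \frac{563}{17}\right) \frac{1}{15} \cdot 101 = \left(- \frac{563}{255}\right) 101 = - \frac{56863}{255}$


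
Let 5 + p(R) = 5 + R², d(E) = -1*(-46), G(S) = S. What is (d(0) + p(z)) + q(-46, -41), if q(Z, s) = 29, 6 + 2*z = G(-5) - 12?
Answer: 829/4 ≈ 207.25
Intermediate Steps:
d(E) = 46
z = -23/2 (z = -3 + (-5 - 12)/2 = -3 + (½)*(-17) = -3 - 17/2 = -23/2 ≈ -11.500)
p(R) = R² (p(R) = -5 + (5 + R²) = R²)
(d(0) + p(z)) + q(-46, -41) = (46 + (-23/2)²) + 29 = (46 + 529/4) + 29 = 713/4 + 29 = 829/4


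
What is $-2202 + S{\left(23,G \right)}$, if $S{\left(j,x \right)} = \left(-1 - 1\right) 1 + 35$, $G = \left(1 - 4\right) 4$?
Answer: $-2169$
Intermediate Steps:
$G = -12$ ($G = \left(-3\right) 4 = -12$)
$S{\left(j,x \right)} = 33$ ($S{\left(j,x \right)} = \left(-2\right) 1 + 35 = -2 + 35 = 33$)
$-2202 + S{\left(23,G \right)} = -2202 + 33 = -2169$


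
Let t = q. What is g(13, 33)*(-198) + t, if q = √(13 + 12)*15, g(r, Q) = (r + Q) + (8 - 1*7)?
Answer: -9231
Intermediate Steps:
g(r, Q) = 1 + Q + r (g(r, Q) = (Q + r) + (8 - 7) = (Q + r) + 1 = 1 + Q + r)
q = 75 (q = √25*15 = 5*15 = 75)
t = 75
g(13, 33)*(-198) + t = (1 + 33 + 13)*(-198) + 75 = 47*(-198) + 75 = -9306 + 75 = -9231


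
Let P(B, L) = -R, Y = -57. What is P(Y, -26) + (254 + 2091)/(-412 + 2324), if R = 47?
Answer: -87519/1912 ≈ -45.774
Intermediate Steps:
P(B, L) = -47 (P(B, L) = -1*47 = -47)
P(Y, -26) + (254 + 2091)/(-412 + 2324) = -47 + (254 + 2091)/(-412 + 2324) = -47 + 2345/1912 = -87519/1912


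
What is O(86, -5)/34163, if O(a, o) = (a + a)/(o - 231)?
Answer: -43/2015617 ≈ -2.1333e-5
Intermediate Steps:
O(a, o) = 2*a/(-231 + o) (O(a, o) = (2*a)/(-231 + o) = 2*a/(-231 + o))
O(86, -5)/34163 = (2*86/(-231 - 5))/34163 = (2*86/(-236))*(1/34163) = (2*86*(-1/236))*(1/34163) = -43/59*1/34163 = -43/2015617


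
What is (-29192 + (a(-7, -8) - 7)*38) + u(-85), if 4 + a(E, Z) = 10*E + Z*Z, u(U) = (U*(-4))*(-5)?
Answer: -31538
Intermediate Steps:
u(U) = 20*U (u(U) = -4*U*(-5) = 20*U)
a(E, Z) = -4 + Z² + 10*E (a(E, Z) = -4 + (10*E + Z*Z) = -4 + (10*E + Z²) = -4 + (Z² + 10*E) = -4 + Z² + 10*E)
(-29192 + (a(-7, -8) - 7)*38) + u(-85) = (-29192 + ((-4 + (-8)² + 10*(-7)) - 7)*38) + 20*(-85) = (-29192 + ((-4 + 64 - 70) - 7)*38) - 1700 = (-29192 + (-10 - 7)*38) - 1700 = (-29192 - 17*38) - 1700 = (-29192 - 646) - 1700 = -29838 - 1700 = -31538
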